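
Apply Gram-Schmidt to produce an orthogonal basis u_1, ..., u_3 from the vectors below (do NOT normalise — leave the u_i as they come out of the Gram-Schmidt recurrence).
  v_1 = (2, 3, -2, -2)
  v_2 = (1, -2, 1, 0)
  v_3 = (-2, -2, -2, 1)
Orthogonal basis:
  u_1 = (2, 3, -2, -2)
  u_2 = (11/7, -8/7, 3/7, -4/7)
  u_3 = (-2/5, -22/15, -38/15, -1/15)

Apply the Gram-Schmidt recurrence
  u_1 = v_1
  u_i = v_i − Σ_{j<i} ((v_i · u_j) / (u_j · u_j)) · u_j.

Step by step this gives:
  u_1 = (2, 3, -2, -2)
  u_2 = (11/7, -8/7, 3/7, -4/7)
  u_3 = (-2/5, -22/15, -38/15, -1/15)

Orthogonality check:
  u_2 · u_1 = 0 (should be 0)
  u_3 · u_1 = 0 (should be 0)
  u_3 · u_2 = 0 (should be 0)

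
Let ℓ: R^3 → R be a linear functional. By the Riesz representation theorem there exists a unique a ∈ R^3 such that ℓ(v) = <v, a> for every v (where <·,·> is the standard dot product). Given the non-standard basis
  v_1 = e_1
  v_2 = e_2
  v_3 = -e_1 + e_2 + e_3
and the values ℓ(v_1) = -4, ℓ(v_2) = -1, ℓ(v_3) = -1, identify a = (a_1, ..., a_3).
a = (-4, -1, -4)

Write a = (a_1, ..., a_3) in the standard basis. For each basis vector v_i, ℓ(v_i) = <v_i, a> is a linear equation in the a_j's. Collect the n equations into a matrix system V a = ℓ, where row i of V is v_i (expressed in the standard basis). Since V is invertible (lower-triangular with 1s on the diagonal, up to permutation), solve by back-substitution:
  V =
[[1, 0, 0],
 [0, 1, 0],
 [-1, 1, 1]]
  V a = (-4, -1, -1)
Solving gives a = (-4, -1, -4).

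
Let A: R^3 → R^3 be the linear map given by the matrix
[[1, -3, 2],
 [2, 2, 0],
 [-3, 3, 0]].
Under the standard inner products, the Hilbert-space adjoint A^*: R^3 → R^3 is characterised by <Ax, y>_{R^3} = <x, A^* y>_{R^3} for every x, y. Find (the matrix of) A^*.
A^* = A^T =
[[1, 2, -3],
 [-3, 2, 3],
 [2, 0, 0]]

For real matrices with standard dot products, the defining identity <Ax, y> = <x, A^* y> gives (Ax)^T y = x^T (A^*) y, i.e. x^T A^T y = x^T (A^*) y. Since this holds for all x, y, we must have A^* = A^T. Therefore
A^* =
[[1, 2, -3],
 [-3, 2, 3],
 [2, 0, 0]].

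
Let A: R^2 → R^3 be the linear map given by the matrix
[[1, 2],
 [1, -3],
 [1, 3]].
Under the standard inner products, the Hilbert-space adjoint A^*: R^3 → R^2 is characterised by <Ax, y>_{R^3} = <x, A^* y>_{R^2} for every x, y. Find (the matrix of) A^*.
A^* = A^T =
[[1, 1, 1],
 [2, -3, 3]]

For real matrices with standard dot products, the defining identity <Ax, y> = <x, A^* y> gives (Ax)^T y = x^T (A^*) y, i.e. x^T A^T y = x^T (A^*) y. Since this holds for all x, y, we must have A^* = A^T. Therefore
A^* =
[[1, 1, 1],
 [2, -3, 3]].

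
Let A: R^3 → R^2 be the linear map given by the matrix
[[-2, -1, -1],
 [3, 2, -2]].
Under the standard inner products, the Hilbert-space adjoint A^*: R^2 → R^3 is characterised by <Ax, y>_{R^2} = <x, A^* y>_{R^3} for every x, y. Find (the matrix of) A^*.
A^* = A^T =
[[-2, 3],
 [-1, 2],
 [-1, -2]]

For real matrices with standard dot products, the defining identity <Ax, y> = <x, A^* y> gives (Ax)^T y = x^T (A^*) y, i.e. x^T A^T y = x^T (A^*) y. Since this holds for all x, y, we must have A^* = A^T. Therefore
A^* =
[[-2, 3],
 [-1, 2],
 [-1, -2]].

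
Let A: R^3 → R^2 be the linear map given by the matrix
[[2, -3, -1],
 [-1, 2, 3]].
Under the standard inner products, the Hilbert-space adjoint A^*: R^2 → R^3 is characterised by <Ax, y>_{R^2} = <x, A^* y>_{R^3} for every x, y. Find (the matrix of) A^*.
A^* = A^T =
[[2, -1],
 [-3, 2],
 [-1, 3]]

For real matrices with standard dot products, the defining identity <Ax, y> = <x, A^* y> gives (Ax)^T y = x^T (A^*) y, i.e. x^T A^T y = x^T (A^*) y. Since this holds for all x, y, we must have A^* = A^T. Therefore
A^* =
[[2, -1],
 [-3, 2],
 [-1, 3]].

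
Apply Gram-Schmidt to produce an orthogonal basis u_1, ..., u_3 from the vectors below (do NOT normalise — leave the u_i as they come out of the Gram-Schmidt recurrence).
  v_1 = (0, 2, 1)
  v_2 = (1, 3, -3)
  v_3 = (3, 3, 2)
Orthogonal basis:
  u_1 = (0, 2, 1)
  u_2 = (1, 9/5, -18/5)
  u_3 = (126/43, -14/43, 28/43)

Apply the Gram-Schmidt recurrence
  u_1 = v_1
  u_i = v_i − Σ_{j<i} ((v_i · u_j) / (u_j · u_j)) · u_j.

Step by step this gives:
  u_1 = (0, 2, 1)
  u_2 = (1, 9/5, -18/5)
  u_3 = (126/43, -14/43, 28/43)

Orthogonality check:
  u_2 · u_1 = 0 (should be 0)
  u_3 · u_1 = 0 (should be 0)
  u_3 · u_2 = 0 (should be 0)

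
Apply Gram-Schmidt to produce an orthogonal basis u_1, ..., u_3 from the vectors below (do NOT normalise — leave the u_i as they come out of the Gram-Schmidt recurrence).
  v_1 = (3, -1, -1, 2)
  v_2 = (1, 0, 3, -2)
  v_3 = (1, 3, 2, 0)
Orthogonal basis:
  u_1 = (3, -1, -1, 2)
  u_2 = (9/5, -4/15, 41/15, -22/15)
  u_3 = (1/2, 3, 1/2, 1)

Apply the Gram-Schmidt recurrence
  u_1 = v_1
  u_i = v_i − Σ_{j<i} ((v_i · u_j) / (u_j · u_j)) · u_j.

Step by step this gives:
  u_1 = (3, -1, -1, 2)
  u_2 = (9/5, -4/15, 41/15, -22/15)
  u_3 = (1/2, 3, 1/2, 1)

Orthogonality check:
  u_2 · u_1 = 0 (should be 0)
  u_3 · u_1 = 0 (should be 0)
  u_3 · u_2 = 0 (should be 0)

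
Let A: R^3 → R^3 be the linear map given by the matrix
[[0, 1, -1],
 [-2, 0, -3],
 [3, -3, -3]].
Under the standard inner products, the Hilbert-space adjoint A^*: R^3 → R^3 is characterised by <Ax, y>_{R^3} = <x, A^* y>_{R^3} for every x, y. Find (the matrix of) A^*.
A^* = A^T =
[[0, -2, 3],
 [1, 0, -3],
 [-1, -3, -3]]

For real matrices with standard dot products, the defining identity <Ax, y> = <x, A^* y> gives (Ax)^T y = x^T (A^*) y, i.e. x^T A^T y = x^T (A^*) y. Since this holds for all x, y, we must have A^* = A^T. Therefore
A^* =
[[0, -2, 3],
 [1, 0, -3],
 [-1, -3, -3]].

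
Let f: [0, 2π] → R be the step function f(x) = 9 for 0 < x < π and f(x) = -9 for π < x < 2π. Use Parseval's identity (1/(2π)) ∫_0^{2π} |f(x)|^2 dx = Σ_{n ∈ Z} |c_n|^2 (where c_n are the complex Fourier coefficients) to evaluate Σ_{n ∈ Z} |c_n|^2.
Σ |c_n|^2 = 81

Parseval equates the L^2 energy of f (normalised by 1/(2π)) with the ℓ^2 sum of its Fourier coefficients: (1/(2π)) ∫_0^{2π} |f|^2 = Σ |c_n|^2.
Compute the left side: (1/(2π)) [∫_0^π 9^2 dx + ∫_π^{2π} (-9)^2 dx] = (1/(2π)) · (81π + 81π) = (81 + 81)/2 = 81.
So Σ_{n ∈ Z} |c_n|^2 = 81.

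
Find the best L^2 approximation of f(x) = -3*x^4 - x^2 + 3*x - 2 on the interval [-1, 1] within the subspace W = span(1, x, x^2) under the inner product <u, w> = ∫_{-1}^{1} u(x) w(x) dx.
g(x) = -25*x^2/7 + 3*x - 61/35

The best approximation g ∈ W is the orthogonal projection of f onto W. Writing g = a_0 + a_1 x + a_2 x^2, the coefficients solve the normal equations G · a = b where
  G_{ij} = <φ_i, φ_j> and b_i = <f, φ_i>, with φ_0 = 1, φ_1 = x, φ_2 = x^2.
G =
  [2, 0, 2/3]
  [0, 2/3, 0]
  [2/3, 0, 2/5],
b = (-88/15, 2, -272/105).
Solving gives a_0 = -61/35, a_1 = 3, a_2 = -25/7, so
  g(x) = -25*x^2/7 + 3*x - 61/35.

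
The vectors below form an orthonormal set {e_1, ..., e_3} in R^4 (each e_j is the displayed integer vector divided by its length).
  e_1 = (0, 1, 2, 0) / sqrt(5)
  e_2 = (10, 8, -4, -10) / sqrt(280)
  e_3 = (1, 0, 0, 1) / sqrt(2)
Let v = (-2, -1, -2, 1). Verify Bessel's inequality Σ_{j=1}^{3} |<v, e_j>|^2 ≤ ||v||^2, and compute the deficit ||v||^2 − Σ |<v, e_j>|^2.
Σ |<v, e_j>|^2 = 61/7; ||v||^2 = 10; deficit = 9/7

Write each e_j = u_j / sqrt(<u_j, u_j>) where u_j is the displayed integer vector. Then <v, e_j> = <v, u_j> / sqrt(<u_j, u_j>), so |<v, e_j>|^2 = <v, u_j>^2 / <u_j, u_j>.
Coefficients: <v, e_1> = -5/sqrt(5), <v, e_2> = -30/sqrt(280), <v, e_3> = -1/sqrt(2).
Square and sum: Σ |<v, e_j>|^2 = 61/7.
Compute ||v||^2 = v·v = 10.
Deficit = 10 − 61/7 = 9/7 ≥ 0, confirming Bessel's inequality. (The deficit equals ||v − Σ <v,e_j> e_j||^2, the squared distance from v to span{e_j}.)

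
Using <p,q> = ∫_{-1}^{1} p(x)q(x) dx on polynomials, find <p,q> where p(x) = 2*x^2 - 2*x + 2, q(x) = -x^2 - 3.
<p,q> = -272/15

Expand the product: p(x)·q(x) = -2*x^4 + 2*x^3 - 8*x^2 + 6*x - 6.
∫_{-1}^{1} of each monomial x^k gives [2/(k+1) if k even, 0 if k odd]. Integrating term-by-term (or equivalently evaluating the antiderivative F(x) = -2*x^5/5 + x^4/2 - 8*x^3/3 + 3*x^2 - 6*x at the endpoints):
  F(1) − F(−1) = -167/30 − (377/30) = -272/15.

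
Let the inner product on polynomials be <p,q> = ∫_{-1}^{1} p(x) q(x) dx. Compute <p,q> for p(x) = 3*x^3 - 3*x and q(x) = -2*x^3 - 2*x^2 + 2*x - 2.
<p,q> = -32/35

Expand the product: p(x)·q(x) = -6*x^6 - 6*x^5 + 12*x^4 - 6*x^2 + 6*x.
∫_{-1}^{1} of each monomial x^k gives [2/(k+1) if k even, 0 if k odd]. Integrating term-by-term (or equivalently evaluating the antiderivative F(x) = -6*x^7/7 - x^6 + 12*x^5/5 - 2*x^3 + 3*x^2 at the endpoints):
  F(1) − F(−1) = 54/35 − (86/35) = -32/35.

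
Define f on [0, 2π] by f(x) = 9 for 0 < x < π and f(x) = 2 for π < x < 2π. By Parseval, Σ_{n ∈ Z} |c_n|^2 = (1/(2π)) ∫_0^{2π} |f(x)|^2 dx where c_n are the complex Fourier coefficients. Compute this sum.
Σ |c_n|^2 = 85/2

Parseval equates the L^2 energy of f (normalised by 1/(2π)) with the ℓ^2 sum of its Fourier coefficients: (1/(2π)) ∫_0^{2π} |f|^2 = Σ |c_n|^2.
Compute the left side: (1/(2π)) [∫_0^π 9^2 dx + ∫_π^{2π} 2^2 dx] = (1/(2π)) · (81π + 4π) = (81 + 4)/2 = 85/2.
So Σ_{n ∈ Z} |c_n|^2 = 85/2.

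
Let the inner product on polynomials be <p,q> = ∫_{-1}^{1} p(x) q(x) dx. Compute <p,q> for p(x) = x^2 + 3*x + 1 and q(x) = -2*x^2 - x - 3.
<p,q> = -182/15

Expand the product: p(x)·q(x) = -2*x^4 - 7*x^3 - 8*x^2 - 10*x - 3.
∫_{-1}^{1} of each monomial x^k gives [2/(k+1) if k even, 0 if k odd]. Integrating term-by-term (or equivalently evaluating the antiderivative F(x) = -2*x^5/5 - 7*x^4/4 - 8*x^3/3 - 5*x^2 - 3*x at the endpoints):
  F(1) − F(−1) = -769/60 − (-41/60) = -182/15.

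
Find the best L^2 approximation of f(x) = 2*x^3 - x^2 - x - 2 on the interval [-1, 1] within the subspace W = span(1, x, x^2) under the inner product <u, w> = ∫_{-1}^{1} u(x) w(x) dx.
g(x) = -x^2 + x/5 - 2

The best approximation g ∈ W is the orthogonal projection of f onto W. Writing g = a_0 + a_1 x + a_2 x^2, the coefficients solve the normal equations G · a = b where
  G_{ij} = <φ_i, φ_j> and b_i = <f, φ_i>, with φ_0 = 1, φ_1 = x, φ_2 = x^2.
G =
  [2, 0, 2/3]
  [0, 2/3, 0]
  [2/3, 0, 2/5],
b = (-14/3, 2/15, -26/15).
Solving gives a_0 = -2, a_1 = 1/5, a_2 = -1, so
  g(x) = -x^2 + x/5 - 2.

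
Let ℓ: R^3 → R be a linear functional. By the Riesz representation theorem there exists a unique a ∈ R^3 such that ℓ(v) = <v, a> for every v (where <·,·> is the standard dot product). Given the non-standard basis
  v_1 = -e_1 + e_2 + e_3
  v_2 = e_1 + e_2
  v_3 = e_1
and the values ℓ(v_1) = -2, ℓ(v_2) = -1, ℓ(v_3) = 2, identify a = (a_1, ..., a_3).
a = (2, -3, 3)

Write a = (a_1, ..., a_3) in the standard basis. For each basis vector v_i, ℓ(v_i) = <v_i, a> is a linear equation in the a_j's. Collect the n equations into a matrix system V a = ℓ, where row i of V is v_i (expressed in the standard basis). Since V is invertible (lower-triangular with 1s on the diagonal, up to permutation), solve by back-substitution:
  V =
[[-1, 1, 1],
 [1, 1, 0],
 [1, 0, 0]]
  V a = (-2, -1, 2)
Solving gives a = (2, -3, 3).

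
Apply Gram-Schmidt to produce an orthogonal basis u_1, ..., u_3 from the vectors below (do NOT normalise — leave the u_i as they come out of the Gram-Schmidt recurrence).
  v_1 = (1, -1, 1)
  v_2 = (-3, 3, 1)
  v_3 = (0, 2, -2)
Orthogonal basis:
  u_1 = (1, -1, 1)
  u_2 = (-4/3, 4/3, 8/3)
  u_3 = (1, 1, 0)

Apply the Gram-Schmidt recurrence
  u_1 = v_1
  u_i = v_i − Σ_{j<i} ((v_i · u_j) / (u_j · u_j)) · u_j.

Step by step this gives:
  u_1 = (1, -1, 1)
  u_2 = (-4/3, 4/3, 8/3)
  u_3 = (1, 1, 0)

Orthogonality check:
  u_2 · u_1 = 0 (should be 0)
  u_3 · u_1 = 0 (should be 0)
  u_3 · u_2 = 0 (should be 0)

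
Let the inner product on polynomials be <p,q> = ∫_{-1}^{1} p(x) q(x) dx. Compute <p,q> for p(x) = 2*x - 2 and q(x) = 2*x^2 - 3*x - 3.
<p,q> = 16/3

Expand the product: p(x)·q(x) = 4*x^3 - 10*x^2 + 6.
∫_{-1}^{1} of each monomial x^k gives [2/(k+1) if k even, 0 if k odd]. Integrating term-by-term (or equivalently evaluating the antiderivative F(x) = x^4 - 10*x^3/3 + 6*x at the endpoints):
  F(1) − F(−1) = 11/3 − (-5/3) = 16/3.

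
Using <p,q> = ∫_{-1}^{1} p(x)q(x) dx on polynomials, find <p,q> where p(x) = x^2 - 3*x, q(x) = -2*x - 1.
<p,q> = 10/3

Expand the product: p(x)·q(x) = -2*x^3 + 5*x^2 + 3*x.
∫_{-1}^{1} of each monomial x^k gives [2/(k+1) if k even, 0 if k odd]. Integrating term-by-term (or equivalently evaluating the antiderivative F(x) = -x^4/2 + 5*x^3/3 + 3*x^2/2 at the endpoints):
  F(1) − F(−1) = 8/3 − (-2/3) = 10/3.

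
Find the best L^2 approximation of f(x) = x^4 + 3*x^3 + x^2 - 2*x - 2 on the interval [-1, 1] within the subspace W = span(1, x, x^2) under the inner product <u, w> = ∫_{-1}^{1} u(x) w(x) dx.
g(x) = 13*x^2/7 - x/5 - 73/35

The best approximation g ∈ W is the orthogonal projection of f onto W. Writing g = a_0 + a_1 x + a_2 x^2, the coefficients solve the normal equations G · a = b where
  G_{ij} = <φ_i, φ_j> and b_i = <f, φ_i>, with φ_0 = 1, φ_1 = x, φ_2 = x^2.
G =
  [2, 0, 2/3]
  [0, 2/3, 0]
  [2/3, 0, 2/5],
b = (-44/15, -2/15, -68/105).
Solving gives a_0 = -73/35, a_1 = -1/5, a_2 = 13/7, so
  g(x) = 13*x^2/7 - x/5 - 73/35.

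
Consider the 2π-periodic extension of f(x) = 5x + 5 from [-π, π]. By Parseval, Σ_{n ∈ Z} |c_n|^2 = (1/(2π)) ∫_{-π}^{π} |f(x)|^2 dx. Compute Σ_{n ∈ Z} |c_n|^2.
Σ |c_n|^2 = 25π^2/3 + 25

Expand and integrate term by term over [-π, π]:
  ∫ (5x)^2 dx = 25·(2π^3/3); ∫ 2·5·(5)·x dx = 0 (odd integrand); ∫ 5^2 dx = 25·2π.
So (1/(2π)) ∫_{-π}^{π} (5x + 5)^2 dx = 25π^2/3 + 25 = 25π^2/3 + 25.
Parseval ⇒ Σ |c_n|^2 = 25π^2/3 + 25.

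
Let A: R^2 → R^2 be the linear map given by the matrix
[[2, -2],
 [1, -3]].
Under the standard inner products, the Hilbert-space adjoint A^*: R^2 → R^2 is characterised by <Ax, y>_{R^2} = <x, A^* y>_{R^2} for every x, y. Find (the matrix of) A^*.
A^* = A^T =
[[2, 1],
 [-2, -3]]

For real matrices with standard dot products, the defining identity <Ax, y> = <x, A^* y> gives (Ax)^T y = x^T (A^*) y, i.e. x^T A^T y = x^T (A^*) y. Since this holds for all x, y, we must have A^* = A^T. Therefore
A^* =
[[2, 1],
 [-2, -3]].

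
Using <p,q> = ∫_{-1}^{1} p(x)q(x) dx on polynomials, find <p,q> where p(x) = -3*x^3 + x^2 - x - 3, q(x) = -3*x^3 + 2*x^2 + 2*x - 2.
<p,q> = 788/105

Expand the product: p(x)·q(x) = 9*x^6 - 9*x^5 - x^4 + 15*x^3 - 10*x^2 - 4*x + 6.
∫_{-1}^{1} of each monomial x^k gives [2/(k+1) if k even, 0 if k odd]. Integrating term-by-term (or equivalently evaluating the antiderivative F(x) = 9*x^7/7 - 3*x^6/2 - x^5/5 + 15*x^4/4 - 10*x^3/3 - 2*x^2 + 6*x at the endpoints):
  F(1) − F(−1) = 1681/420 − (-1471/420) = 788/105.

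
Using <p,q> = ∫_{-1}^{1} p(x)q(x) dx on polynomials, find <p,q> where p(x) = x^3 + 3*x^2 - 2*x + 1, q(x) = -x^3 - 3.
<p,q> = -402/35

Expand the product: p(x)·q(x) = -x^6 - 3*x^5 + 2*x^4 - 4*x^3 - 9*x^2 + 6*x - 3.
∫_{-1}^{1} of each monomial x^k gives [2/(k+1) if k even, 0 if k odd]. Integrating term-by-term (or equivalently evaluating the antiderivative F(x) = -x^7/7 - x^6/2 + 2*x^5/5 - x^4 - 3*x^3 + 3*x^2 - 3*x at the endpoints):
  F(1) − F(−1) = -297/70 − (507/70) = -402/35.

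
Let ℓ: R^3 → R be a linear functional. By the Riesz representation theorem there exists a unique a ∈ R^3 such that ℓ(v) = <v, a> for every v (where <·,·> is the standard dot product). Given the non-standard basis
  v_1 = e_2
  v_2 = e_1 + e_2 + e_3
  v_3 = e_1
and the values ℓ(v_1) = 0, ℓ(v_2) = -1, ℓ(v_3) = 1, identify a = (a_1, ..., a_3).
a = (1, 0, -2)

Write a = (a_1, ..., a_3) in the standard basis. For each basis vector v_i, ℓ(v_i) = <v_i, a> is a linear equation in the a_j's. Collect the n equations into a matrix system V a = ℓ, where row i of V is v_i (expressed in the standard basis). Since V is invertible (lower-triangular with 1s on the diagonal, up to permutation), solve by back-substitution:
  V =
[[0, 1, 0],
 [1, 1, 1],
 [1, 0, 0]]
  V a = (0, -1, 1)
Solving gives a = (1, 0, -2).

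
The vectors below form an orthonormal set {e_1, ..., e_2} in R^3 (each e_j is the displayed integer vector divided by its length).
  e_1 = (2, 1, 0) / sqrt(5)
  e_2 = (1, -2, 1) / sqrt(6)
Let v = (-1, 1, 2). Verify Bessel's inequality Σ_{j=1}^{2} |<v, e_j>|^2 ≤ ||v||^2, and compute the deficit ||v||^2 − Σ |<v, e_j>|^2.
Σ |<v, e_j>|^2 = 11/30; ||v||^2 = 6; deficit = 169/30

Write each e_j = u_j / sqrt(<u_j, u_j>) where u_j is the displayed integer vector. Then <v, e_j> = <v, u_j> / sqrt(<u_j, u_j>), so |<v, e_j>|^2 = <v, u_j>^2 / <u_j, u_j>.
Coefficients: <v, e_1> = -1/sqrt(5), <v, e_2> = -1/sqrt(6).
Square and sum: Σ |<v, e_j>|^2 = 11/30.
Compute ||v||^2 = v·v = 6.
Deficit = 6 − 11/30 = 169/30 ≥ 0, confirming Bessel's inequality. (The deficit equals ||v − Σ <v,e_j> e_j||^2, the squared distance from v to span{e_j}.)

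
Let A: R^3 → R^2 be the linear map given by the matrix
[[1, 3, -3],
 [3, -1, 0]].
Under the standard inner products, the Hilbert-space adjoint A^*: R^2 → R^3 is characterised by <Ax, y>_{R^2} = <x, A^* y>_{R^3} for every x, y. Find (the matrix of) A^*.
A^* = A^T =
[[1, 3],
 [3, -1],
 [-3, 0]]

For real matrices with standard dot products, the defining identity <Ax, y> = <x, A^* y> gives (Ax)^T y = x^T (A^*) y, i.e. x^T A^T y = x^T (A^*) y. Since this holds for all x, y, we must have A^* = A^T. Therefore
A^* =
[[1, 3],
 [3, -1],
 [-3, 0]].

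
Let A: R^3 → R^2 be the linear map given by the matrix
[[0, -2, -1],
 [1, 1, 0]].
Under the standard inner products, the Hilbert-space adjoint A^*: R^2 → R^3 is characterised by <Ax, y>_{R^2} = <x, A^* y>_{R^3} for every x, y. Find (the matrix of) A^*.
A^* = A^T =
[[0, 1],
 [-2, 1],
 [-1, 0]]

For real matrices with standard dot products, the defining identity <Ax, y> = <x, A^* y> gives (Ax)^T y = x^T (A^*) y, i.e. x^T A^T y = x^T (A^*) y. Since this holds for all x, y, we must have A^* = A^T. Therefore
A^* =
[[0, 1],
 [-2, 1],
 [-1, 0]].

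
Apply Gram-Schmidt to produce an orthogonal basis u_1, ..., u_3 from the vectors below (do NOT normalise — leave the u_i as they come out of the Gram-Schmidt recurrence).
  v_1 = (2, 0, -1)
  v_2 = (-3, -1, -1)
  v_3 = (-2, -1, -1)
Orthogonal basis:
  u_1 = (2, 0, -1)
  u_2 = (-1, -1, -2)
  u_3 = (1/30, -1/6, 1/15)

Apply the Gram-Schmidt recurrence
  u_1 = v_1
  u_i = v_i − Σ_{j<i} ((v_i · u_j) / (u_j · u_j)) · u_j.

Step by step this gives:
  u_1 = (2, 0, -1)
  u_2 = (-1, -1, -2)
  u_3 = (1/30, -1/6, 1/15)

Orthogonality check:
  u_2 · u_1 = 0 (should be 0)
  u_3 · u_1 = 0 (should be 0)
  u_3 · u_2 = 0 (should be 0)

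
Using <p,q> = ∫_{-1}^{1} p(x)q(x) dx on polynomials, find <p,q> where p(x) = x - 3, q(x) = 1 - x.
<p,q> = -20/3

Expand the product: p(x)·q(x) = -x^2 + 4*x - 3.
∫_{-1}^{1} of each monomial x^k gives [2/(k+1) if k even, 0 if k odd]. Integrating term-by-term (or equivalently evaluating the antiderivative F(x) = -x^3/3 + 2*x^2 - 3*x at the endpoints):
  F(1) − F(−1) = -4/3 − (16/3) = -20/3.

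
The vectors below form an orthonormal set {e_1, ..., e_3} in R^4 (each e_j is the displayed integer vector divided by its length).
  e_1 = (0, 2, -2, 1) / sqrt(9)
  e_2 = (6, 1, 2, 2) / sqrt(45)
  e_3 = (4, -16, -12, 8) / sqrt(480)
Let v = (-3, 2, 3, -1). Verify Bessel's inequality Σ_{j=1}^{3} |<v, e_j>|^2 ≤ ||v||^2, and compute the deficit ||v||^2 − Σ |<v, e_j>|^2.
Σ |<v, e_j>|^2 = 61/3; ||v||^2 = 23; deficit = 8/3

Write each e_j = u_j / sqrt(<u_j, u_j>) where u_j is the displayed integer vector. Then <v, e_j> = <v, u_j> / sqrt(<u_j, u_j>), so |<v, e_j>|^2 = <v, u_j>^2 / <u_j, u_j>.
Coefficients: <v, e_1> = -3/sqrt(9), <v, e_2> = -12/sqrt(45), <v, e_3> = -88/sqrt(480).
Square and sum: Σ |<v, e_j>|^2 = 61/3.
Compute ||v||^2 = v·v = 23.
Deficit = 23 − 61/3 = 8/3 ≥ 0, confirming Bessel's inequality. (The deficit equals ||v − Σ <v,e_j> e_j||^2, the squared distance from v to span{e_j}.)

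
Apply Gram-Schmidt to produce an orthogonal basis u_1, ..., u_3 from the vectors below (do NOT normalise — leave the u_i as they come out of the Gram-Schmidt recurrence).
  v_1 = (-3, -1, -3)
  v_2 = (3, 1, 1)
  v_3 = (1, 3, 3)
Orthogonal basis:
  u_1 = (-3, -1, -3)
  u_2 = (18/19, 6/19, -20/19)
  u_3 = (-4/5, 12/5, 0)

Apply the Gram-Schmidt recurrence
  u_1 = v_1
  u_i = v_i − Σ_{j<i} ((v_i · u_j) / (u_j · u_j)) · u_j.

Step by step this gives:
  u_1 = (-3, -1, -3)
  u_2 = (18/19, 6/19, -20/19)
  u_3 = (-4/5, 12/5, 0)

Orthogonality check:
  u_2 · u_1 = 0 (should be 0)
  u_3 · u_1 = 0 (should be 0)
  u_3 · u_2 = 0 (should be 0)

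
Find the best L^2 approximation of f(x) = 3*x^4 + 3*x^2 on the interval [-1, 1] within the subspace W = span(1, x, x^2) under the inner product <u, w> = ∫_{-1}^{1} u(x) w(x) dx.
g(x) = 39*x^2/7 - 9/35

The best approximation g ∈ W is the orthogonal projection of f onto W. Writing g = a_0 + a_1 x + a_2 x^2, the coefficients solve the normal equations G · a = b where
  G_{ij} = <φ_i, φ_j> and b_i = <f, φ_i>, with φ_0 = 1, φ_1 = x, φ_2 = x^2.
G =
  [2, 0, 2/3]
  [0, 2/3, 0]
  [2/3, 0, 2/5],
b = (16/5, 0, 72/35).
Solving gives a_0 = -9/35, a_1 = 0, a_2 = 39/7, so
  g(x) = 39*x^2/7 - 9/35.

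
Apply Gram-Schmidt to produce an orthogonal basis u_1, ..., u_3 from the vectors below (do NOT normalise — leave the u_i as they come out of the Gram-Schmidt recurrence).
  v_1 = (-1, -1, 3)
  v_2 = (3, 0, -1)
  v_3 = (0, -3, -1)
Orthogonal basis:
  u_1 = (-1, -1, 3)
  u_2 = (27/11, -6/11, 7/11)
  u_3 = (-27/74, -108/37, -81/74)

Apply the Gram-Schmidt recurrence
  u_1 = v_1
  u_i = v_i − Σ_{j<i} ((v_i · u_j) / (u_j · u_j)) · u_j.

Step by step this gives:
  u_1 = (-1, -1, 3)
  u_2 = (27/11, -6/11, 7/11)
  u_3 = (-27/74, -108/37, -81/74)

Orthogonality check:
  u_2 · u_1 = 0 (should be 0)
  u_3 · u_1 = 0 (should be 0)
  u_3 · u_2 = 0 (should be 0)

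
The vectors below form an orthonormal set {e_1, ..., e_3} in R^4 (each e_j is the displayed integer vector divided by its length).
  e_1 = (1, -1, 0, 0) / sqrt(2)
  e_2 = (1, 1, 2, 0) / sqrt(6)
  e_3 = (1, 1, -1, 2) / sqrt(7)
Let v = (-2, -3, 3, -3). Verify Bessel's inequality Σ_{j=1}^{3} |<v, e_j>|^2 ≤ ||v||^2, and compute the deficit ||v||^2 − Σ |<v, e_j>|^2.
Σ |<v, e_j>|^2 = 86/3; ||v||^2 = 31; deficit = 7/3

Write each e_j = u_j / sqrt(<u_j, u_j>) where u_j is the displayed integer vector. Then <v, e_j> = <v, u_j> / sqrt(<u_j, u_j>), so |<v, e_j>|^2 = <v, u_j>^2 / <u_j, u_j>.
Coefficients: <v, e_1> = 1/sqrt(2), <v, e_2> = 1/sqrt(6), <v, e_3> = -14/sqrt(7).
Square and sum: Σ |<v, e_j>|^2 = 86/3.
Compute ||v||^2 = v·v = 31.
Deficit = 31 − 86/3 = 7/3 ≥ 0, confirming Bessel's inequality. (The deficit equals ||v − Σ <v,e_j> e_j||^2, the squared distance from v to span{e_j}.)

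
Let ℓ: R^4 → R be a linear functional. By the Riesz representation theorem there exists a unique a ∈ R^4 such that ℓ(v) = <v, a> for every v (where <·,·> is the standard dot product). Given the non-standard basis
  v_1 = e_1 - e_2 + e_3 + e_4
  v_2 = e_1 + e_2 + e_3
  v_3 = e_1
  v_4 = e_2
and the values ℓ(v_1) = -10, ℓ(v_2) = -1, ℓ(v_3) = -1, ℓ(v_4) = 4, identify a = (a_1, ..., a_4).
a = (-1, 4, -4, -1)

Write a = (a_1, ..., a_4) in the standard basis. For each basis vector v_i, ℓ(v_i) = <v_i, a> is a linear equation in the a_j's. Collect the n equations into a matrix system V a = ℓ, where row i of V is v_i (expressed in the standard basis). Since V is invertible (lower-triangular with 1s on the diagonal, up to permutation), solve by back-substitution:
  V =
[[1, -1, 1, 1],
 [1, 1, 1, 0],
 [1, 0, 0, 0],
 [0, 1, 0, 0]]
  V a = (-10, -1, -1, 4)
Solving gives a = (-1, 4, -4, -1).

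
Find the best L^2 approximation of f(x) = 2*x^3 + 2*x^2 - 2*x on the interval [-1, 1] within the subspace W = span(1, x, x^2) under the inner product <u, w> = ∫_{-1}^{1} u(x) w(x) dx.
g(x) = 2*x^2 - 4*x/5

The best approximation g ∈ W is the orthogonal projection of f onto W. Writing g = a_0 + a_1 x + a_2 x^2, the coefficients solve the normal equations G · a = b where
  G_{ij} = <φ_i, φ_j> and b_i = <f, φ_i>, with φ_0 = 1, φ_1 = x, φ_2 = x^2.
G =
  [2, 0, 2/3]
  [0, 2/3, 0]
  [2/3, 0, 2/5],
b = (4/3, -8/15, 4/5).
Solving gives a_0 = 0, a_1 = -4/5, a_2 = 2, so
  g(x) = 2*x^2 - 4*x/5.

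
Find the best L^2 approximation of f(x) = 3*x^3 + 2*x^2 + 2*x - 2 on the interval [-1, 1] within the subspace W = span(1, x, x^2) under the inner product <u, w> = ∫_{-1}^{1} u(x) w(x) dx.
g(x) = 2*x^2 + 19*x/5 - 2

The best approximation g ∈ W is the orthogonal projection of f onto W. Writing g = a_0 + a_1 x + a_2 x^2, the coefficients solve the normal equations G · a = b where
  G_{ij} = <φ_i, φ_j> and b_i = <f, φ_i>, with φ_0 = 1, φ_1 = x, φ_2 = x^2.
G =
  [2, 0, 2/3]
  [0, 2/3, 0]
  [2/3, 0, 2/5],
b = (-8/3, 38/15, -8/15).
Solving gives a_0 = -2, a_1 = 19/5, a_2 = 2, so
  g(x) = 2*x^2 + 19*x/5 - 2.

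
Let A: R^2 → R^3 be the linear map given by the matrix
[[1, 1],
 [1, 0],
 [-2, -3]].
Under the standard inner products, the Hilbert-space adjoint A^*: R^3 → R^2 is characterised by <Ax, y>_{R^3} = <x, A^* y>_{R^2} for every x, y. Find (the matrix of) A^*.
A^* = A^T =
[[1, 1, -2],
 [1, 0, -3]]

For real matrices with standard dot products, the defining identity <Ax, y> = <x, A^* y> gives (Ax)^T y = x^T (A^*) y, i.e. x^T A^T y = x^T (A^*) y. Since this holds for all x, y, we must have A^* = A^T. Therefore
A^* =
[[1, 1, -2],
 [1, 0, -3]].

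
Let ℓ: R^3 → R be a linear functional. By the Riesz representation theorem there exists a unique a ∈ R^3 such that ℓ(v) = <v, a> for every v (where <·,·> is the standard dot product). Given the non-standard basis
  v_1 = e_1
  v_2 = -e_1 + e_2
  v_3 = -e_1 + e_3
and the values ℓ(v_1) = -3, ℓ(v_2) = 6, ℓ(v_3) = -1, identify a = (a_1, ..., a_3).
a = (-3, 3, -4)

Write a = (a_1, ..., a_3) in the standard basis. For each basis vector v_i, ℓ(v_i) = <v_i, a> is a linear equation in the a_j's. Collect the n equations into a matrix system V a = ℓ, where row i of V is v_i (expressed in the standard basis). Since V is invertible (lower-triangular with 1s on the diagonal, up to permutation), solve by back-substitution:
  V =
[[1, 0, 0],
 [-1, 1, 0],
 [-1, 0, 1]]
  V a = (-3, 6, -1)
Solving gives a = (-3, 3, -4).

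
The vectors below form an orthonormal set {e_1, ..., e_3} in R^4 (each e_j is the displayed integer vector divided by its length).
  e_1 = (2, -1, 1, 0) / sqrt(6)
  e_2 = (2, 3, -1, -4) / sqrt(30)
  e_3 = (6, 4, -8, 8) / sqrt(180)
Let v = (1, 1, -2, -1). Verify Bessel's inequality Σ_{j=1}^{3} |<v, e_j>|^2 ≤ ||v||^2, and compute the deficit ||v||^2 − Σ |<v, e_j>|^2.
Σ |<v, e_j>|^2 = 6; ||v||^2 = 7; deficit = 1

Write each e_j = u_j / sqrt(<u_j, u_j>) where u_j is the displayed integer vector. Then <v, e_j> = <v, u_j> / sqrt(<u_j, u_j>), so |<v, e_j>|^2 = <v, u_j>^2 / <u_j, u_j>.
Coefficients: <v, e_1> = -1/sqrt(6), <v, e_2> = 11/sqrt(30), <v, e_3> = 18/sqrt(180).
Square and sum: Σ |<v, e_j>|^2 = 6.
Compute ||v||^2 = v·v = 7.
Deficit = 7 − 6 = 1 ≥ 0, confirming Bessel's inequality. (The deficit equals ||v − Σ <v,e_j> e_j||^2, the squared distance from v to span{e_j}.)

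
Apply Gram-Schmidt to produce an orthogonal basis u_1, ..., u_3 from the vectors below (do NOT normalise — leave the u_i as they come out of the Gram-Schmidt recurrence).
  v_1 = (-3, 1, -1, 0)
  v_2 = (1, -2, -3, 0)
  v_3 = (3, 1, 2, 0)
Orthogonal basis:
  u_1 = (-3, 1, -1, 0)
  u_2 = (5/11, -20/11, -35/11, 0)
  u_3 = (1/2, 1, -1/2, 0)

Apply the Gram-Schmidt recurrence
  u_1 = v_1
  u_i = v_i − Σ_{j<i} ((v_i · u_j) / (u_j · u_j)) · u_j.

Step by step this gives:
  u_1 = (-3, 1, -1, 0)
  u_2 = (5/11, -20/11, -35/11, 0)
  u_3 = (1/2, 1, -1/2, 0)

Orthogonality check:
  u_2 · u_1 = 0 (should be 0)
  u_3 · u_1 = 0 (should be 0)
  u_3 · u_2 = 0 (should be 0)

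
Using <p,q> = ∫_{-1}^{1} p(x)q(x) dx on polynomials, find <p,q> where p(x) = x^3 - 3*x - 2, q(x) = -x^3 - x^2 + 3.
<p,q> = -1024/105

Expand the product: p(x)·q(x) = -x^6 - x^5 + 3*x^4 + 8*x^3 + 2*x^2 - 9*x - 6.
∫_{-1}^{1} of each monomial x^k gives [2/(k+1) if k even, 0 if k odd]. Integrating term-by-term (or equivalently evaluating the antiderivative F(x) = -x^7/7 - x^6/6 + 3*x^5/5 + 2*x^4 + 2*x^3/3 - 9*x^2/2 - 6*x at the endpoints):
  F(1) − F(−1) = -264/35 − (232/105) = -1024/105.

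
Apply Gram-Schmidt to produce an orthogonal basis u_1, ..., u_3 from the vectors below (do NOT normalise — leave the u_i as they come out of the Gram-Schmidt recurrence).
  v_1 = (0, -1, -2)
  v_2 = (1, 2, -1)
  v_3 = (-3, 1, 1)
Orthogonal basis:
  u_1 = (0, -1, -2)
  u_2 = (1, 2, -1)
  u_3 = (-8/3, 16/15, -8/15)

Apply the Gram-Schmidt recurrence
  u_1 = v_1
  u_i = v_i − Σ_{j<i} ((v_i · u_j) / (u_j · u_j)) · u_j.

Step by step this gives:
  u_1 = (0, -1, -2)
  u_2 = (1, 2, -1)
  u_3 = (-8/3, 16/15, -8/15)

Orthogonality check:
  u_2 · u_1 = 0 (should be 0)
  u_3 · u_1 = 0 (should be 0)
  u_3 · u_2 = 0 (should be 0)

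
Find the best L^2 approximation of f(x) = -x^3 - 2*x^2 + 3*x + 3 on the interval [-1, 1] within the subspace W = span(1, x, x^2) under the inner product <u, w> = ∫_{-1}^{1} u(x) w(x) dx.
g(x) = -2*x^2 + 12*x/5 + 3

The best approximation g ∈ W is the orthogonal projection of f onto W. Writing g = a_0 + a_1 x + a_2 x^2, the coefficients solve the normal equations G · a = b where
  G_{ij} = <φ_i, φ_j> and b_i = <f, φ_i>, with φ_0 = 1, φ_1 = x, φ_2 = x^2.
G =
  [2, 0, 2/3]
  [0, 2/3, 0]
  [2/3, 0, 2/5],
b = (14/3, 8/5, 6/5).
Solving gives a_0 = 3, a_1 = 12/5, a_2 = -2, so
  g(x) = -2*x^2 + 12*x/5 + 3.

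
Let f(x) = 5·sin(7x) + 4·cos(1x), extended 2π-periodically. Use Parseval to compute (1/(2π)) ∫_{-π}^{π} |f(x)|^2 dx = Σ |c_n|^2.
Σ |c_n|^2 = 41/2

Expand |f|^2 and use orthogonality of {sin(nx), cos(mx)} on [-π, π]:
  ∫_{-π}^{π} sin(nx)^2 dx = π, ∫ cos(mx)^2 dx = π, and cross terms integrate to 0.
So ∫_{-π}^{π} f(x)^2 dx = 5^2 · π + 4^2 · π = (25 + 16)π.
Divide by 2π: (25 + 16)/2 = 41/2.
By Parseval, this equals Σ |c_n|^2.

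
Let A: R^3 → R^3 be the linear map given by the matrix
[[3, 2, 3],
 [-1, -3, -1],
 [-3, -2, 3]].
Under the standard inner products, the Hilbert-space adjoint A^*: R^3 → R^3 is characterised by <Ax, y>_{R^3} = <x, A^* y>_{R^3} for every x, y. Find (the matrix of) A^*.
A^* = A^T =
[[3, -1, -3],
 [2, -3, -2],
 [3, -1, 3]]

For real matrices with standard dot products, the defining identity <Ax, y> = <x, A^* y> gives (Ax)^T y = x^T (A^*) y, i.e. x^T A^T y = x^T (A^*) y. Since this holds for all x, y, we must have A^* = A^T. Therefore
A^* =
[[3, -1, -3],
 [2, -3, -2],
 [3, -1, 3]].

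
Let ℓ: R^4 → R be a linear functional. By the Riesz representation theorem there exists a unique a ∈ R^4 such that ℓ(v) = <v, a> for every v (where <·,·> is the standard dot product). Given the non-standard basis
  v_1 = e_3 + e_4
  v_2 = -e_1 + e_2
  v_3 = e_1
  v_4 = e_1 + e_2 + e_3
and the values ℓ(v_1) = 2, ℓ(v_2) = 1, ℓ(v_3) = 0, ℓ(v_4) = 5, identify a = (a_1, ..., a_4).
a = (0, 1, 4, -2)

Write a = (a_1, ..., a_4) in the standard basis. For each basis vector v_i, ℓ(v_i) = <v_i, a> is a linear equation in the a_j's. Collect the n equations into a matrix system V a = ℓ, where row i of V is v_i (expressed in the standard basis). Since V is invertible (lower-triangular with 1s on the diagonal, up to permutation), solve by back-substitution:
  V =
[[0, 0, 1, 1],
 [-1, 1, 0, 0],
 [1, 0, 0, 0],
 [1, 1, 1, 0]]
  V a = (2, 1, 0, 5)
Solving gives a = (0, 1, 4, -2).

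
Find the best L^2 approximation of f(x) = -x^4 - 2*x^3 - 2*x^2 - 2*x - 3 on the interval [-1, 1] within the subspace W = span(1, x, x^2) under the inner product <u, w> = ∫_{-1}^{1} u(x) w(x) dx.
g(x) = -20*x^2/7 - 16*x/5 - 102/35

The best approximation g ∈ W is the orthogonal projection of f onto W. Writing g = a_0 + a_1 x + a_2 x^2, the coefficients solve the normal equations G · a = b where
  G_{ij} = <φ_i, φ_j> and b_i = <f, φ_i>, with φ_0 = 1, φ_1 = x, φ_2 = x^2.
G =
  [2, 0, 2/3]
  [0, 2/3, 0]
  [2/3, 0, 2/5],
b = (-116/15, -32/15, -108/35).
Solving gives a_0 = -102/35, a_1 = -16/5, a_2 = -20/7, so
  g(x) = -20*x^2/7 - 16*x/5 - 102/35.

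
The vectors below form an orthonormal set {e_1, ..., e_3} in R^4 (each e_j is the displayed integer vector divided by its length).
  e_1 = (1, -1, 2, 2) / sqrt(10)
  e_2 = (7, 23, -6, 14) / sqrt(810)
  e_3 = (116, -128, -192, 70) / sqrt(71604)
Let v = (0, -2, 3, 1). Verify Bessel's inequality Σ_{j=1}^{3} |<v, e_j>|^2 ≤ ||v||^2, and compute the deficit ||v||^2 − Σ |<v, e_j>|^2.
Σ |<v, e_j>|^2 = 3085/221; ||v||^2 = 14; deficit = 9/221

Write each e_j = u_j / sqrt(<u_j, u_j>) where u_j is the displayed integer vector. Then <v, e_j> = <v, u_j> / sqrt(<u_j, u_j>), so |<v, e_j>|^2 = <v, u_j>^2 / <u_j, u_j>.
Coefficients: <v, e_1> = 10/sqrt(10), <v, e_2> = -50/sqrt(810), <v, e_3> = -250/sqrt(71604).
Square and sum: Σ |<v, e_j>|^2 = 3085/221.
Compute ||v||^2 = v·v = 14.
Deficit = 14 − 3085/221 = 9/221 ≥ 0, confirming Bessel's inequality. (The deficit equals ||v − Σ <v,e_j> e_j||^2, the squared distance from v to span{e_j}.)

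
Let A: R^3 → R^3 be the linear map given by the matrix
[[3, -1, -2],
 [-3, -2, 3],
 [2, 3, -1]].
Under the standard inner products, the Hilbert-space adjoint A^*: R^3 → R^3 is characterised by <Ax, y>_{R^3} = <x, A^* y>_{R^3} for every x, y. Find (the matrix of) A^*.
A^* = A^T =
[[3, -3, 2],
 [-1, -2, 3],
 [-2, 3, -1]]

For real matrices with standard dot products, the defining identity <Ax, y> = <x, A^* y> gives (Ax)^T y = x^T (A^*) y, i.e. x^T A^T y = x^T (A^*) y. Since this holds for all x, y, we must have A^* = A^T. Therefore
A^* =
[[3, -3, 2],
 [-1, -2, 3],
 [-2, 3, -1]].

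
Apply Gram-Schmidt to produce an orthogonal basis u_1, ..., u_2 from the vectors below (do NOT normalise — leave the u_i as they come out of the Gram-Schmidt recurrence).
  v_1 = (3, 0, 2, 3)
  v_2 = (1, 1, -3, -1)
Orthogonal basis:
  u_1 = (3, 0, 2, 3)
  u_2 = (20/11, 1, -27/11, -2/11)

Apply the Gram-Schmidt recurrence
  u_1 = v_1
  u_i = v_i − Σ_{j<i} ((v_i · u_j) / (u_j · u_j)) · u_j.

Step by step this gives:
  u_1 = (3, 0, 2, 3)
  u_2 = (20/11, 1, -27/11, -2/11)

Orthogonality check:
  u_2 · u_1 = 0 (should be 0)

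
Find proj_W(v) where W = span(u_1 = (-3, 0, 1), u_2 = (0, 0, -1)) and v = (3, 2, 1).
proj_W(v) = (3, 0, 1)

Set up U = [u_1 | ... | u_2] ∈ R^(3×2). The projector onto W = col(U) is P = U (U^T U)^(-1) U^T.
Compute U^T U =
  [10, -1]
  [-1, 1],
and U^T v = (-8, -1).
Solve U^T U · c = U^T v for the coefficients: c = (-1, -2). The projection is proj_W(v) = U c.
Check: (v - proj_W(v)) · u_1 = 0  (should be 0).
Check: (v - proj_W(v)) · u_2 = 0  (should be 0).
Result: proj_W(v) = (3, 0, 1).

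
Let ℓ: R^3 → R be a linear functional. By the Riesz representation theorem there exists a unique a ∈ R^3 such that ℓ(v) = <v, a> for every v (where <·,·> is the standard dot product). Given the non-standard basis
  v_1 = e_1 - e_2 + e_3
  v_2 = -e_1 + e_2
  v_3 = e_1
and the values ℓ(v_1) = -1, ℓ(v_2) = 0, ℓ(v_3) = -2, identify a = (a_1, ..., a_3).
a = (-2, -2, -1)

Write a = (a_1, ..., a_3) in the standard basis. For each basis vector v_i, ℓ(v_i) = <v_i, a> is a linear equation in the a_j's. Collect the n equations into a matrix system V a = ℓ, where row i of V is v_i (expressed in the standard basis). Since V is invertible (lower-triangular with 1s on the diagonal, up to permutation), solve by back-substitution:
  V =
[[1, -1, 1],
 [-1, 1, 0],
 [1, 0, 0]]
  V a = (-1, 0, -2)
Solving gives a = (-2, -2, -1).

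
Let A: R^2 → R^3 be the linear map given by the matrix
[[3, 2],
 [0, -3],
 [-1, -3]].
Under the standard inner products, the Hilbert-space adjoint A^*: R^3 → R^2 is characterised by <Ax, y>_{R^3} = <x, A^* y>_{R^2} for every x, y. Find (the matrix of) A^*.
A^* = A^T =
[[3, 0, -1],
 [2, -3, -3]]

For real matrices with standard dot products, the defining identity <Ax, y> = <x, A^* y> gives (Ax)^T y = x^T (A^*) y, i.e. x^T A^T y = x^T (A^*) y. Since this holds for all x, y, we must have A^* = A^T. Therefore
A^* =
[[3, 0, -1],
 [2, -3, -3]].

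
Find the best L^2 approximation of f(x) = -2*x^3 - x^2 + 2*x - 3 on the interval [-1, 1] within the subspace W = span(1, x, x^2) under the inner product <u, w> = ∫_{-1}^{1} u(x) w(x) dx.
g(x) = -x^2 + 4*x/5 - 3

The best approximation g ∈ W is the orthogonal projection of f onto W. Writing g = a_0 + a_1 x + a_2 x^2, the coefficients solve the normal equations G · a = b where
  G_{ij} = <φ_i, φ_j> and b_i = <f, φ_i>, with φ_0 = 1, φ_1 = x, φ_2 = x^2.
G =
  [2, 0, 2/3]
  [0, 2/3, 0]
  [2/3, 0, 2/5],
b = (-20/3, 8/15, -12/5).
Solving gives a_0 = -3, a_1 = 4/5, a_2 = -1, so
  g(x) = -x^2 + 4*x/5 - 3.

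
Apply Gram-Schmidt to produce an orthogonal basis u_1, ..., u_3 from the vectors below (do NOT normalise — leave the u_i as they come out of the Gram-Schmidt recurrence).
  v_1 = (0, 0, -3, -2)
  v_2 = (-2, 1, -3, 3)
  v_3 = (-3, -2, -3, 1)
Orthogonal basis:
  u_1 = (0, 0, -3, -2)
  u_2 = (-2, 1, -30/13, 45/13)
  u_3 = (-248/145, -767/290, 3/29, -9/58)

Apply the Gram-Schmidt recurrence
  u_1 = v_1
  u_i = v_i − Σ_{j<i} ((v_i · u_j) / (u_j · u_j)) · u_j.

Step by step this gives:
  u_1 = (0, 0, -3, -2)
  u_2 = (-2, 1, -30/13, 45/13)
  u_3 = (-248/145, -767/290, 3/29, -9/58)

Orthogonality check:
  u_2 · u_1 = 0 (should be 0)
  u_3 · u_1 = 0 (should be 0)
  u_3 · u_2 = 0 (should be 0)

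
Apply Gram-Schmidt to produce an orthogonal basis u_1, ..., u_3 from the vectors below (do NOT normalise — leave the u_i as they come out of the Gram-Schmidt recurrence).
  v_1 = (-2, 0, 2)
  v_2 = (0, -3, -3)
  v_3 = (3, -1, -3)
Orthogonal basis:
  u_1 = (-2, 0, 2)
  u_2 = (-3/2, -3, -3/2)
  u_3 = (1/3, -1/3, 1/3)

Apply the Gram-Schmidt recurrence
  u_1 = v_1
  u_i = v_i − Σ_{j<i} ((v_i · u_j) / (u_j · u_j)) · u_j.

Step by step this gives:
  u_1 = (-2, 0, 2)
  u_2 = (-3/2, -3, -3/2)
  u_3 = (1/3, -1/3, 1/3)

Orthogonality check:
  u_2 · u_1 = 0 (should be 0)
  u_3 · u_1 = 0 (should be 0)
  u_3 · u_2 = 0 (should be 0)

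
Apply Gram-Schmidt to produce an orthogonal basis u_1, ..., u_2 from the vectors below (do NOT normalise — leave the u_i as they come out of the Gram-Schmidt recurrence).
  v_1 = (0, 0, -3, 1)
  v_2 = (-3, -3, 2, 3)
Orthogonal basis:
  u_1 = (0, 0, -3, 1)
  u_2 = (-3, -3, 11/10, 33/10)

Apply the Gram-Schmidt recurrence
  u_1 = v_1
  u_i = v_i − Σ_{j<i} ((v_i · u_j) / (u_j · u_j)) · u_j.

Step by step this gives:
  u_1 = (0, 0, -3, 1)
  u_2 = (-3, -3, 11/10, 33/10)

Orthogonality check:
  u_2 · u_1 = 0 (should be 0)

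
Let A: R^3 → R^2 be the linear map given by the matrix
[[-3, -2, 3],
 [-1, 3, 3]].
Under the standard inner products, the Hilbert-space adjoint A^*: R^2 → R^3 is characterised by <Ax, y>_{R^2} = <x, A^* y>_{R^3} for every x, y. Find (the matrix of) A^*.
A^* = A^T =
[[-3, -1],
 [-2, 3],
 [3, 3]]

For real matrices with standard dot products, the defining identity <Ax, y> = <x, A^* y> gives (Ax)^T y = x^T (A^*) y, i.e. x^T A^T y = x^T (A^*) y. Since this holds for all x, y, we must have A^* = A^T. Therefore
A^* =
[[-3, -1],
 [-2, 3],
 [3, 3]].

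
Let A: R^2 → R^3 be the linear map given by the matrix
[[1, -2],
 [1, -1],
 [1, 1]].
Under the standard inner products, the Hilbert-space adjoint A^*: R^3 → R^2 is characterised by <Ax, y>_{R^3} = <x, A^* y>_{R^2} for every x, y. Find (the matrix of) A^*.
A^* = A^T =
[[1, 1, 1],
 [-2, -1, 1]]

For real matrices with standard dot products, the defining identity <Ax, y> = <x, A^* y> gives (Ax)^T y = x^T (A^*) y, i.e. x^T A^T y = x^T (A^*) y. Since this holds for all x, y, we must have A^* = A^T. Therefore
A^* =
[[1, 1, 1],
 [-2, -1, 1]].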